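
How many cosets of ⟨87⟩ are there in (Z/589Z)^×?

By Lagrange's theorem, ord_589(87) divides φ(589) = φ(19·31) = (19−1)·(31−1) = 18·30 = 540 = 2^2 · 3^3 · 5.
Divisors of 540: 1, 2, 3, 4, 5, 6, 9, 10, 12, 15, 18, 20, 27, 30, 36, 45, 54, 60, 90, 108, 135, 180, 270, 540.
Test each divisor d:
87^1 ≡ 87 (mod 589)
87^2 ≡ 501 (mod 589)
87^3 ≡ 1 (mod 589) ✓
The order of 87 is 3, so the subgroup it generates has 3 elements.
[(Z/589Z)^× : ⟨87⟩] = 540/3 = 180.

180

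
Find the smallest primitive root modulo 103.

5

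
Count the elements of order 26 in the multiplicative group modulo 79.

φ(79) = 79 − 1 = 78 = 2 · 3 · 13.
Since (Z/79Z)^× is cyclic of order 78, the number of elements of order d is φ(d) when d | 78 and 0 otherwise.
26 = 2 · 13 divides 78, and φ(26) = 12.

12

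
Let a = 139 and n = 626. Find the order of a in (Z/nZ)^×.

Since 139 ∈ (Z/626Z)^×, its order divides φ(626) = φ(2)·φ(313) = 1·312 = 312 = 2^3 · 3 · 13.
Divisors of 312: 1, 2, 3, 4, 6, 8, 12, 13, 24, 26, 39, 52, 78, 104, 156, 312.
Test each divisor d:
139^1 ≡ 139 (mod 626)
139^2 ≡ 541 (mod 626)
139^3 ≡ 79 (mod 626)
139^4 ≡ 339 (mod 626)
139^6 ≡ 607 (mod 626)
139^8 ≡ 363 (mod 626)
139^12 ≡ 361 (mod 626)
139^13 ≡ 99 (mod 626)
139^24 ≡ 113 (mod 626)
139^26 ≡ 411 (mod 626)
139^39 ≡ 625 (mod 626)
139^52 ≡ 527 (mod 626)
139^78 ≡ 1 (mod 626) ✓
The smallest such exponent is 78, so the order of 139 is 78.

78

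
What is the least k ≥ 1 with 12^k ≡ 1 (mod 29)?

4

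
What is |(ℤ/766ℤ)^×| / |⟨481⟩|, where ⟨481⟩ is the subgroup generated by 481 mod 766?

2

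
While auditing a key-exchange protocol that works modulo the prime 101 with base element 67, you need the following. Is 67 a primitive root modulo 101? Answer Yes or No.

φ(101) = 101 − 1 = 100 = 2^2 · 5^2.
67 is a primitive root mod 101 iff 67^(φ(101)/q) ≢ 1 for every prime q | φ(101), i.e. q ∈ {2, 5}.
67^50 ≡ 100 (mod 101)  [q = 2: ≢ 1 ✓]
67^20 ≡ 95 (mod 101)  [q = 5: ≢ 1 ✓]
None equal 1, so ord_101(67) = 100: 67 is a primitive root.

Yes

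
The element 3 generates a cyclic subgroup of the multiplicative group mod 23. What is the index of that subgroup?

The order of 3 must divide φ(23) = 23 − 1 = 22 = 2 · 11.
Divisors of 22: 1, 2, 11, 22.
Evaluate successive powers at the divisors of 22:
3^1 ≡ 3
3^2 ≡ 9
3^11 ≡ 1
The order of 3 is 11, so the subgroup it generates has 11 elements.
Index = |(Z/23Z)^×| / |⟨3⟩| = 22 / 11 = 2.

2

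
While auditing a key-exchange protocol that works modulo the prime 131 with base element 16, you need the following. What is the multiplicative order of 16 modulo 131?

Since 16 ∈ (Z/131Z)^×, its order divides φ(131) = 131 − 1 = 130 = 2 · 5 · 13.
Divisors of 130: 1, 2, 5, 10, 13, 26, 65, 130.
Test each divisor d:
16^1 ≡ 16
16^2 ≡ 125
16^5 ≡ 52
16^10 ≡ 84
16^13 ≡ 58
16^26 ≡ 89
16^65 ≡ 1
The smallest such exponent is 65, so the order of 16 is 65.

65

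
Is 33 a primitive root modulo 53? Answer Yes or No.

φ(53) = 53 − 1 = 52 = 2^2 · 13.
An element g generates (Z/53Z)^× iff g^(52/q) ≢ 1 (mod 53) for each prime q ∈ {2, 13}.
33^26 ≡ 52 (mod 53)  [q = 2: ≢ 1 ✓]
33^4 ≡ 46 (mod 53)  [q = 13: ≢ 1 ✓]
All checks pass, so 33 has order 52 and is a primitive root modulo 53.

Yes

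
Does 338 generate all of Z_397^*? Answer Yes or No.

φ(397) = 397 − 1 = 396 = 2^2 · 3^2 · 11.
Test 338^(396/q) mod 397 for each prime factor q of 396:
338^198 ≡ 396 (mod 397)  [q = 2: ≢ 1 ✓]
338^132 ≡ 362 (mod 397)  [q = 3: ≢ 1 ✓]
338^36 ≡ 16 (mod 397)  [q = 11: ≢ 1 ✓]
Every test exponent gives a nontrivial residue, hence 338 generates the full group.

Yes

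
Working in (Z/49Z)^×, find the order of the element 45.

Since 45 ∈ (Z/49Z)^×, its order divides φ(49) = φ(7^2) = 7·(7−1) = 42 = 2 · 3 · 7.
Divisors of 42: 1, 2, 3, 6, 7, 14, 21, 42.
Evaluate successive powers at the divisors of 42:
45^1 ≡ 45 (mod 49)
45^2 ≡ 16 (mod 49)
45^3 ≡ 34 (mod 49)
45^6 ≡ 29 (mod 49)
45^7 ≡ 31 (mod 49)
45^14 ≡ 30 (mod 49)
45^21 ≡ 48 (mod 49)
45^42 ≡ 1 (mod 49) ✓
So ord_49(45) = 42.

42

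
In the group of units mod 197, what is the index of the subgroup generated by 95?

1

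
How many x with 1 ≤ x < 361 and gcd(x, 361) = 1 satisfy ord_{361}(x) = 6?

φ(361) = φ(19^2) = 19·(19−1) = 342 = 2 · 3^2 · 19.
In a cyclic group of order 342, there are φ(d) elements of order d for each divisor d of 342, and zero for non-divisors.
6 = 2 · 3 divides 342, and φ(6) = 2.

2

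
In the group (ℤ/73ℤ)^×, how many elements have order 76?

φ(73) = 73 − 1 = 72 = 2^3 · 3^2.
In a cyclic group of order 72, there are φ(d) elements of order d for each divisor d of 72, and zero for non-divisors.
Here 72 is not a multiple of 76, so there are no elements of order 76.

0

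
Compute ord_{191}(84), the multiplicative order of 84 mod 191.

38

Since 84 ∈ (Z/191Z)^×, its order divides φ(191) = 191 − 1 = 190 = 2 · 5 · 19.
Divisors of 190: 1, 2, 5, 10, 19, 38, 95, 190.
Test each divisor d:
84^1 ≡ 84 (mod 191)
84^2 ≡ 180 (mod 191)
84^5 ≡ 41 (mod 191)
84^10 ≡ 153 (mod 191)
84^19 ≡ 190 (mod 191)
84^38 ≡ 1 (mod 191) ✓
Hence ord(84) = 38.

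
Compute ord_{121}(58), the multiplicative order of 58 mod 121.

Since 58 ∈ (Z/121Z)^×, its order divides φ(121) = φ(11^2) = 11·(11−1) = 110 = 2 · 5 · 11.
Divisors of 110: 1, 2, 5, 10, 11, 22, 55, 110.
Evaluate successive powers at the divisors of 110:
58^1 ≡ 58 (mod 121)
58^2 ≡ 97 (mod 121)
58^5 ≡ 12 (mod 121)
58^10 ≡ 23 (mod 121)
58^11 ≡ 3 (mod 121)
58^22 ≡ 9 (mod 121)
58^55 ≡ 1 (mod 121) ✓
Hence ord(58) = 55.

55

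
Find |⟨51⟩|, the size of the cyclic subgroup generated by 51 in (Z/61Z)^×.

ord(51) | φ(61) = 61 − 1 = 60 = 2^2 · 3 · 5.
Divisors of 60: 1, 2, 3, 4, 5, 6, 10, 12, 15, 20, 30, 60.
Check 51^d mod 61 for each divisor in increasing order:
51^1 ≡ 51
51^2 ≡ 39
51^3 ≡ 37
51^4 ≡ 57
51^5 ≡ 40
51^6 ≡ 27
51^10 ≡ 14
51^12 ≡ 58
51^15 ≡ 11
51^20 ≡ 13
51^30 ≡ 60
51^60 ≡ 1
So ord_61(51) = 60.

60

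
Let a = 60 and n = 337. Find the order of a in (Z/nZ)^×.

336

The order of 60 must divide φ(337) = 337 − 1 = 336 = 2^4 · 3 · 7.
Divisors of 336: 1, 2, 3, 4, 6, 7, 8, 12, 14, 16, 21, 24, 28, 42, 48, 56, 84, 112, 168, 336.
Check 60^d mod 337 for each divisor in increasing order:
60^1 ≡ 60 (mod 337)
60^2 ≡ 230 (mod 337)
60^3 ≡ 320 (mod 337)
60^4 ≡ 328 (mod 337)
60^6 ≡ 289 (mod 337)
60^7 ≡ 153 (mod 337)
60^8 ≡ 81 (mod 337)
60^12 ≡ 282 (mod 337)
60^14 ≡ 156 (mod 337)
60^16 ≡ 158 (mod 337)
60^21 ≡ 278 (mod 337)
60^24 ≡ 329 (mod 337)
60^28 ≡ 72 (mod 337)
60^42 ≡ 111 (mod 337)
60^48 ≡ 64 (mod 337)
60^56 ≡ 129 (mod 337)
60^84 ≡ 189 (mod 337)
60^112 ≡ 128 (mod 337)
60^168 ≡ 336 (mod 337)
60^336 ≡ 1 (mod 337) ✓
The smallest such exponent is 336, so the order of 60 is 336.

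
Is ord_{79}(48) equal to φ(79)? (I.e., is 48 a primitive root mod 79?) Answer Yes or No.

φ(79) = 79 − 1 = 78 = 2 · 3 · 13.
It suffices to check that the order of 48 is not a proper divisor of 78: compute 48^(78/q) for q ∈ {2, 3, 13}.
48^39 ≡ 78 (mod 79)  [q = 2: ≢ 1 ✓]
48^26 ≡ 55 (mod 79)  [q = 3: ≢ 1 ✓]
48^6 ≡ 64 (mod 79)  [q = 13: ≢ 1 ✓]
None equal 1, so ord_79(48) = 78: 48 is a primitive root.

Yes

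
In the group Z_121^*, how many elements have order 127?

φ(121) = φ(11^2) = 11·(11−1) = 110 = 2 · 5 · 11.
(Z/121Z)^× is cyclic (|G| = 110); a cyclic group of order m has exactly φ(d) elements of each order d | m, and none otherwise.
127 does not divide 110, so no element of (Z/121Z)^× has order 127.

0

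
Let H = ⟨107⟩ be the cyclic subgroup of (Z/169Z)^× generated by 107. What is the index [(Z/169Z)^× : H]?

4

By Lagrange's theorem, ord_169(107) divides φ(169) = φ(13^2) = 13·(13−1) = 156 = 2^2 · 3 · 13.
Divisors of 156: 1, 2, 3, 4, 6, 12, 13, 26, 39, 52, 78, 156.
Test each divisor d:
107^1 ≡ 107
107^2 ≡ 126
107^3 ≡ 131
107^4 ≡ 159
107^6 ≡ 92
107^12 ≡ 14
107^13 ≡ 146
107^26 ≡ 22
107^39 ≡ 1
Thus |⟨107⟩| = ord(107) = 39.
[(Z/169Z)^× : ⟨107⟩] = 156/39 = 4.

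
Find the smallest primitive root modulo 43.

3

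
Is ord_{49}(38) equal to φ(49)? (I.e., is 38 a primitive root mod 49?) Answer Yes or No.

φ(49) = φ(7^2) = 7·(7−1) = 42 = 2 · 3 · 7.
Test 38^(42/q) mod 49 for each prime factor q of 42:
38^21 ≡ 48 (mod 49)  [q = 2: ≢ 1 ✓]
38^14 ≡ 30 (mod 49)  [q = 3: ≢ 1 ✓]
38^6 ≡ 15 (mod 49)  [q = 7: ≢ 1 ✓]
None equal 1, so ord_49(38) = 42: 38 is a primitive root.

Yes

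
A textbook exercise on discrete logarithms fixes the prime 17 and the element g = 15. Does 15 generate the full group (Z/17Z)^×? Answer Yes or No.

No

φ(17) = 17 − 1 = 16 = 2^4.
15 is a primitive root mod 17 iff 15^(φ(17)/q) ≢ 1 for every prime q | φ(17), i.e. q ∈ {2}.
15^8 ≡ 1 (mod 17)  [q = 2: ≡ 1 ✗]
Since 15^8 ≡ 1, the order of 15 divides 8 < 16, so 15 is not a primitive root.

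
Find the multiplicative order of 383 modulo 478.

119

By Lagrange's theorem, ord_478(383) divides φ(478) = φ(2)·φ(239) = 1·238 = 238 = 2 · 7 · 17.
Divisors of 238: 1, 2, 7, 14, 17, 34, 119, 238.
Check 383^d mod 478 for each divisor in increasing order:
383^1 ≡ 383
383^2 ≡ 421
383^7 ≡ 67
383^14 ≡ 187
383^17 ≡ 201
383^34 ≡ 249
383^119 ≡ 1
So ord_478(383) = 119.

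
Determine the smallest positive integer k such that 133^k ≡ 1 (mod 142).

70

Since 133 ∈ (Z/142Z)^×, its order divides φ(142) = φ(2)·φ(71) = 1·70 = 70 = 2 · 5 · 7.
Divisors of 70: 1, 2, 5, 7, 10, 14, 35, 70.
Test each divisor d:
133^1 ≡ 133 (mod 142)
133^2 ≡ 81 (mod 142)
133^5 ≡ 23 (mod 142)
133^7 ≡ 17 (mod 142)
133^10 ≡ 103 (mod 142)
133^14 ≡ 5 (mod 142)
133^35 ≡ 141 (mod 142)
133^70 ≡ 1 (mod 142) ✓
Hence ord(133) = 70.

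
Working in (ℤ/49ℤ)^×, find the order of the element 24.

42

The order of 24 must divide φ(49) = φ(7^2) = 7·(7−1) = 42 = 2 · 3 · 7.
Divisors of 42: 1, 2, 3, 6, 7, 14, 21, 42.
Test each divisor d:
24^1 ≡ 24 (mod 49)
24^2 ≡ 37 (mod 49)
24^3 ≡ 6 (mod 49)
24^6 ≡ 36 (mod 49)
24^7 ≡ 31 (mod 49)
24^14 ≡ 30 (mod 49)
24^21 ≡ 48 (mod 49)
24^42 ≡ 1 (mod 49) ✓
Hence ord(24) = 42.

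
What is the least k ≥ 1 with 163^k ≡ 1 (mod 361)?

57

By Lagrange's theorem, ord_361(163) divides φ(361) = φ(19^2) = 19·(19−1) = 342 = 2 · 3^2 · 19.
Divisors of 342: 1, 2, 3, 6, 9, 18, 19, 38, 57, 114, 171, 342.
Check 163^d mod 361 for each divisor in increasing order:
163^1 ≡ 163 (mod 361)
163^2 ≡ 216 (mod 361)
163^3 ≡ 191 (mod 361)
163^6 ≡ 20 (mod 361)
163^9 ≡ 210 (mod 361)
163^18 ≡ 58 (mod 361)
163^19 ≡ 68 (mod 361)
163^38 ≡ 292 (mod 361)
163^57 ≡ 1 (mod 361) ✓
Therefore the multiplicative order of 163 modulo 361 is 57.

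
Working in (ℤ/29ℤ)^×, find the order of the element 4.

ord(4) | φ(29) = 29 − 1 = 28 = 2^2 · 7.
Divisors of 28: 1, 2, 4, 7, 14, 28.
Evaluate successive powers at the divisors of 28:
4^1 ≡ 4 (mod 29)
4^2 ≡ 16 (mod 29)
4^4 ≡ 24 (mod 29)
4^7 ≡ 28 (mod 29)
4^14 ≡ 1 (mod 29) ✓
Therefore the multiplicative order of 4 modulo 29 is 14.

14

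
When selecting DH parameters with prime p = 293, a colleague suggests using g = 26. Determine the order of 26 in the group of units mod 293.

ord(26) | φ(293) = 293 − 1 = 292 = 2^2 · 73.
Divisors of 292: 1, 2, 4, 73, 146, 292.
Test each divisor d:
26^1 ≡ 26
26^2 ≡ 90
26^4 ≡ 189
26^73 ≡ 1
The smallest such exponent is 73, so the order of 26 is 73.

73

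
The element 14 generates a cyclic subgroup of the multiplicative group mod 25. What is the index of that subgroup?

2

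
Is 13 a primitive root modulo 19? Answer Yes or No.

φ(19) = 19 − 1 = 18 = 2 · 3^2.
13 is a primitive root mod 19 iff 13^(φ(19)/q) ≢ 1 for every prime q | φ(19), i.e. q ∈ {2, 3}.
13^9 ≡ 18 (mod 19)  [q = 2: ≢ 1 ✓]
13^6 ≡ 11 (mod 19)  [q = 3: ≢ 1 ✓]
Every test exponent gives a nontrivial residue, hence 13 generates the full group.

Yes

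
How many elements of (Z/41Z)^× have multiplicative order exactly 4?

2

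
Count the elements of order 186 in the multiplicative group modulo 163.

0

φ(163) = 163 − 1 = 162 = 2 · 3^4.
Since (Z/163Z)^× is cyclic of order 162, the number of elements of order d is φ(d) when d | 162 and 0 otherwise.
Here 162 is not a multiple of 186, so there are no elements of order 186.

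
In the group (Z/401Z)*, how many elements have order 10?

φ(401) = 401 − 1 = 400 = 2^4 · 5^2.
Since (Z/401Z)^× is cyclic of order 400, the number of elements of order d is φ(d) when d | 400 and 0 otherwise.
10 = 2 · 5 divides 400, and φ(10) = 4.

4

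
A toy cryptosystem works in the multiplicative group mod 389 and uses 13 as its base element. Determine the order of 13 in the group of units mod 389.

Since 13 ∈ (Z/389Z)^×, its order divides φ(389) = 389 − 1 = 388 = 2^2 · 97.
Divisors of 388: 1, 2, 4, 97, 194, 388.
Compute 13^d (mod 389) for the divisors d until we hit 1:
13^1 ≡ 13 (mod 389)
13^2 ≡ 169 (mod 389)
13^4 ≡ 164 (mod 389)
13^97 ≡ 1 (mod 389) ✓
Therefore the multiplicative order of 13 modulo 389 is 97.

97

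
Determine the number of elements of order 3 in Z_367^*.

φ(367) = 367 − 1 = 366 = 2 · 3 · 61.
Since (Z/367Z)^× is cyclic of order 366, the number of elements of order d is φ(d) when d | 366 and 0 otherwise.
3 | 366, and φ(3) = 3 − 1 = 2.

2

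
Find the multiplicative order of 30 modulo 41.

40

Since 30 ∈ (Z/41Z)^×, its order divides φ(41) = 41 − 1 = 40 = 2^3 · 5.
Divisors of 40: 1, 2, 4, 5, 8, 10, 20, 40.
Evaluate successive powers at the divisors of 40:
30^1 ≡ 30 (mod 41)
30^2 ≡ 39 (mod 41)
30^4 ≡ 4 (mod 41)
30^5 ≡ 38 (mod 41)
30^8 ≡ 16 (mod 41)
30^10 ≡ 9 (mod 41)
30^20 ≡ 40 (mod 41)
30^40 ≡ 1 (mod 41) ✓
Hence ord(30) = 40.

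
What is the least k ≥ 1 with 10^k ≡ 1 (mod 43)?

ord(10) | φ(43) = 43 − 1 = 42 = 2 · 3 · 7.
Divisors of 42: 1, 2, 3, 6, 7, 14, 21, 42.
Compute 10^d (mod 43) for the divisors d until we hit 1:
10^1 ≡ 10
10^2 ≡ 14
10^3 ≡ 11
10^6 ≡ 35
10^7 ≡ 6
10^14 ≡ 36
10^21 ≡ 1
So ord_43(10) = 21.

21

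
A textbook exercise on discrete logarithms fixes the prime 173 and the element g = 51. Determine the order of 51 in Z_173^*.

43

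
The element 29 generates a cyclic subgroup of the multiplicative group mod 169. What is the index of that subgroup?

4

By Lagrange's theorem, ord_169(29) divides φ(169) = φ(13^2) = 13·(13−1) = 156 = 2^2 · 3 · 13.
Divisors of 156: 1, 2, 3, 4, 6, 12, 13, 26, 39, 52, 78, 156.
Test each divisor d:
29^1 ≡ 29 (mod 169)
29^2 ≡ 165 (mod 169)
29^3 ≡ 53 (mod 169)
29^4 ≡ 16 (mod 169)
29^6 ≡ 105 (mod 169)
29^12 ≡ 40 (mod 169)
29^13 ≡ 146 (mod 169)
29^26 ≡ 22 (mod 169)
29^39 ≡ 1 (mod 169) ✓
The order of 29 is 39, so the subgroup it generates has 39 elements.
The index is φ(169) / ord(29) = 156 / 39 = 4.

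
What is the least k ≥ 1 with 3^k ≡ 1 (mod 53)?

The order of 3 must divide φ(53) = 53 − 1 = 52 = 2^2 · 13.
Divisors of 52: 1, 2, 4, 13, 26, 52.
Test each divisor d:
3^1 ≡ 3
3^2 ≡ 9
3^4 ≡ 28
3^13 ≡ 30
3^26 ≡ 52
3^52 ≡ 1
The smallest such exponent is 52, so the order of 3 is 52.

52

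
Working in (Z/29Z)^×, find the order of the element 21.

Since 21 ∈ (Z/29Z)^×, its order divides φ(29) = 29 − 1 = 28 = 2^2 · 7.
Divisors of 28: 1, 2, 4, 7, 14, 28.
Test each divisor d:
21^1 ≡ 21
21^2 ≡ 6
21^4 ≡ 7
21^7 ≡ 12
21^14 ≡ 28
21^28 ≡ 1
Hence ord(21) = 28.

28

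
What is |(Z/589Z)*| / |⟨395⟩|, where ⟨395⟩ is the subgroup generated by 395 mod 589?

6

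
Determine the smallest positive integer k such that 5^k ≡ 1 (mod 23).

The order of 5 must divide φ(23) = 23 − 1 = 22 = 2 · 11.
Divisors of 22: 1, 2, 11, 22.
Check 5^d mod 23 for each divisor in increasing order:
5^1 ≡ 5 (mod 23)
5^2 ≡ 2 (mod 23)
5^11 ≡ 22 (mod 23)
5^22 ≡ 1 (mod 23) ✓
So ord_23(5) = 22.

22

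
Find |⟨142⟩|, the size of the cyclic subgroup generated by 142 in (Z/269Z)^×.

By Lagrange's theorem, ord_269(142) divides φ(269) = 269 − 1 = 268 = 2^2 · 67.
Divisors of 268: 1, 2, 4, 67, 134, 268.
Test each divisor d:
142^1 ≡ 142 (mod 269)
142^2 ≡ 258 (mod 269)
142^4 ≡ 121 (mod 269)
142^67 ≡ 1 (mod 269) ✓
The smallest such exponent is 67, so the order of 142 is 67.

67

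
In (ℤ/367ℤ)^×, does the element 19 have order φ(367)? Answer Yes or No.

φ(367) = 367 − 1 = 366 = 2 · 3 · 61.
Test 19^(366/q) mod 367 for each prime factor q of 366:
19^183 ≡ 366 (mod 367)  [q = 2: ≢ 1 ✓]
19^122 ≡ 83 (mod 367)  [q = 3: ≢ 1 ✓]
19^6 ≡ 151 (mod 367)  [q = 61: ≢ 1 ✓]
None equal 1, so ord_367(19) = 366: 19 is a primitive root.

Yes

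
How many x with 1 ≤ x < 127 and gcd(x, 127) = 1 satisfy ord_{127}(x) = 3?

2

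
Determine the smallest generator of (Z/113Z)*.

3

φ(113) = 113 − 1 = 112 = 2^4 · 7.
g is a primitive root iff g^(112/q) ≢ 1 (mod 113) for each prime q ∈ {2, 7}.
g = 2: 2^56 ≡ 1 — hits 1, so not a primitive root.
g = 3: 3^56 ≡ 112; 3^16 ≡ 49 — none is 1, so 3 is a primitive root.
So 3 is the smallest generator of (Z/113Z)^×.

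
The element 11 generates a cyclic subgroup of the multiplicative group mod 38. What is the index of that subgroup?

The order of 11 must divide φ(38) = φ(2)·φ(19) = 1·18 = 18 = 2 · 3^2.
Divisors of 18: 1, 2, 3, 6, 9, 18.
Test each divisor d:
11^1 ≡ 11
11^2 ≡ 7
11^3 ≡ 1
So ord_38(11) = 3, hence |⟨11⟩| = 3.
[(Z/38Z)^× : ⟨11⟩] = 18/3 = 6.

6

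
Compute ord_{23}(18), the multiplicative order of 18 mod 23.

11

ord(18) | φ(23) = 23 − 1 = 22 = 2 · 11.
Divisors of 22: 1, 2, 11, 22.
Test each divisor d:
18^1 ≡ 18 (mod 23)
18^2 ≡ 2 (mod 23)
18^11 ≡ 1 (mod 23) ✓
Hence ord(18) = 11.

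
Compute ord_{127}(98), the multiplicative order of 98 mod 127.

63

The order of 98 must divide φ(127) = 127 − 1 = 126 = 2 · 3^2 · 7.
Divisors of 126: 1, 2, 3, 6, 7, 9, 14, 18, 21, 42, 63, 126.
Compute 98^d (mod 127) for the divisors d until we hit 1:
98^1 ≡ 98
98^2 ≡ 79
98^3 ≡ 122
98^6 ≡ 25
98^7 ≡ 37
98^9 ≡ 2
98^14 ≡ 99
98^18 ≡ 4
98^21 ≡ 107
98^42 ≡ 19
98^63 ≡ 1
Hence ord(98) = 63.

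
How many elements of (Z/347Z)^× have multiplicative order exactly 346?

172

φ(347) = 347 − 1 = 346 = 2 · 173.
Since (Z/347Z)^× is cyclic of order 346, the number of elements of order d is φ(d) when d | 346 and 0 otherwise.
346 = 2 · 173 divides 346, and φ(346) = 172.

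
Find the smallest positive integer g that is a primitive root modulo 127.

φ(127) = 127 − 1 = 126 = 2 · 3^2 · 7.
Test candidates g = 2, 3, … against the prime factors q ∈ {2, 3, 7} of φ(127): g is a generator iff g^(126/q) ≢ 1 for every such q.
g = 2: 2^63 ≡ 1 — hits 1, so not a primitive root.
g = 3: 3^63 ≡ 126; 3^42 ≡ 107; 3^18 ≡ 4 — none is 1, so 3 is a primitive root.
So 3 is the smallest generator of (Z/127Z)^×.

3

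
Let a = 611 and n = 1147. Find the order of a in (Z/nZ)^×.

The order of 611 must divide φ(1147) = φ(31·37) = (31−1)·(37−1) = 30·36 = 1080 = 2^3 · 3^3 · 5.
Divisors of 1080: 1, 2, 3, 4, 5, 6, 8, 9, 10, 12, 15, 18, 20, 24, 27, 30, 36, 40, 45, 54, 60, 72, 90, 108, 120, 135, 180, 216, 270, 360, 540, 1080.
Evaluate successive powers at the divisors of 1080:
611^1 ≡ 611
611^2 ≡ 546
611^3 ≡ 976
611^4 ≡ 1043
611^5 ≡ 688
611^6 ≡ 566
611^8 ≡ 493
611^9 ≡ 709
611^10 ≡ 780
611^12 ≡ 343
611^15 ≡ 991
611^18 ≡ 295
611^20 ≡ 490
611^24 ≡ 655
611^27 ≡ 401
611^30 ≡ 249
611^36 ≡ 1000
611^40 ≡ 377
611^45 ≡ 154
611^54 ≡ 221
611^60 ≡ 63
611^72 ≡ 963
611^90 ≡ 776
611^108 ≡ 667
611^120 ≡ 528
611^135 ≡ 216
611^180 ≡ 1
Hence ord(611) = 180.

180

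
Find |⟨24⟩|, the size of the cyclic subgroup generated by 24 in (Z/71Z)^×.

By Lagrange's theorem, ord_71(24) divides φ(71) = 71 − 1 = 70 = 2 · 5 · 7.
Divisors of 70: 1, 2, 5, 7, 10, 14, 35, 70.
Check 24^d mod 71 for each divisor in increasing order:
24^1 ≡ 24 (mod 71)
24^2 ≡ 8 (mod 71)
24^5 ≡ 45 (mod 71)
24^7 ≡ 5 (mod 71)
24^10 ≡ 37 (mod 71)
24^14 ≡ 25 (mod 71)
24^35 ≡ 1 (mod 71) ✓
Hence ord(24) = 35.

35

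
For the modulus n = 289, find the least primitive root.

3

φ(289) = φ(17^2) = 17·(17−1) = 272 = 2^4 · 17.
Test candidates g = 2, 3, … against the prime factors q ∈ {2, 17} of φ(289): g is a generator iff g^(272/q) ≢ 1 for every such q.
g = 2: 2^136 ≡ 1 — hits 1, so not a primitive root.
g = 3: 3^136 ≡ 288; 3^16 ≡ 171 — none is 1, so 3 is a primitive root.
Hence the least primitive root of 289 is 3.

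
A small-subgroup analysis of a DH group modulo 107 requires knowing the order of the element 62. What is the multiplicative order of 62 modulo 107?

The order of 62 must divide φ(107) = 107 − 1 = 106 = 2 · 53.
Divisors of 106: 1, 2, 53, 106.
Check 62^d mod 107 for each divisor in increasing order:
62^1 ≡ 62
62^2 ≡ 99
62^53 ≡ 1
So ord_107(62) = 53.

53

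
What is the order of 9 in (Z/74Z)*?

9

Since 9 ∈ (Z/74Z)^×, its order divides φ(74) = φ(2)·φ(37) = 1·36 = 36 = 2^2 · 3^2.
Divisors of 36: 1, 2, 3, 4, 6, 9, 12, 18, 36.
Check 9^d mod 74 for each divisor in increasing order:
9^1 ≡ 9 (mod 74)
9^2 ≡ 7 (mod 74)
9^3 ≡ 63 (mod 74)
9^4 ≡ 49 (mod 74)
9^6 ≡ 47 (mod 74)
9^9 ≡ 1 (mod 74) ✓
The smallest such exponent is 9, so the order of 9 is 9.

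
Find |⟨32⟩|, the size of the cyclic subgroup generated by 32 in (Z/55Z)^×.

Since 32 ∈ (Z/55Z)^×, its order divides φ(55) = φ(5·11) = (5−1)·(11−1) = 4·10 = 40 = 2^3 · 5.
Divisors of 40: 1, 2, 4, 5, 8, 10, 20, 40.
Test each divisor d:
32^1 ≡ 32 (mod 55)
32^2 ≡ 34 (mod 55)
32^4 ≡ 1 (mod 55) ✓
The smallest such exponent is 4, so the order of 32 is 4.

4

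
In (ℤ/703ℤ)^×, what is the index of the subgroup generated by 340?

ord(340) | φ(703) = φ(19·37) = (19−1)·(37−1) = 18·36 = 648 = 2^3 · 3^4.
Divisors of 648: 1, 2, 3, 4, 6, 8, 9, 12, 18, 24, 27, 36, 54, 72, 81, 108, 162, 216, 324, 648.
Check 340^d mod 703 for each divisor in increasing order:
340^1 ≡ 340 (mod 703)
340^2 ≡ 308 (mod 703)
340^3 ≡ 676 (mod 703)
340^4 ≡ 662 (mod 703)
340^6 ≡ 26 (mod 703)
340^8 ≡ 275 (mod 703)
340^9 ≡ 1 (mod 703) ✓
Thus |⟨340⟩| = ord(340) = 9.
Index = |(Z/703Z)^×| / |⟨340⟩| = 648 / 9 = 72.

72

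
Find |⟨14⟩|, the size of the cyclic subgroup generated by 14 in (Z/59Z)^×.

58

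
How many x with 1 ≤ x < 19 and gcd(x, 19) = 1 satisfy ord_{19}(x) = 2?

φ(19) = 19 − 1 = 18 = 2 · 3^2.
In a cyclic group of order 18, there are φ(d) elements of order d for each divisor d of 18, and zero for non-divisors.
2 | 18, and φ(2) = 2 − 1 = 1.

1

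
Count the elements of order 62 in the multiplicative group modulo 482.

0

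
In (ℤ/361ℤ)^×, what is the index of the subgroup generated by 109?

1

Since 109 ∈ (Z/361Z)^×, its order divides φ(361) = φ(19^2) = 19·(19−1) = 342 = 2 · 3^2 · 19.
Divisors of 342: 1, 2, 3, 6, 9, 18, 19, 38, 57, 114, 171, 342.
Check 109^d mod 361 for each divisor in increasing order:
109^1 ≡ 109
109^2 ≡ 329
109^3 ≡ 122
109^6 ≡ 83
109^9 ≡ 18
109^18 ≡ 324
109^19 ≡ 299
109^38 ≡ 234
109^57 ≡ 293
109^114 ≡ 292
109^171 ≡ 360
109^342 ≡ 1
So ord_361(109) = 342, hence |⟨109⟩| = 342.
The index is φ(361) / ord(109) = 342 / 342 = 1.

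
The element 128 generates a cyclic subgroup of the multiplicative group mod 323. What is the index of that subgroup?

4

The order of 128 must divide φ(323) = φ(17·19) = (17−1)·(19−1) = 16·18 = 288 = 2^5 · 3^2.
Divisors of 288: 1, 2, 3, 4, 6, 8, 9, 12, 16, 18, 24, 32, 36, 48, 72, 96, 144, 288.
Test each divisor d:
128^1 ≡ 128
128^2 ≡ 234
128^3 ≡ 236
128^4 ≡ 169
128^6 ≡ 140
128^8 ≡ 137
128^9 ≡ 94
128^12 ≡ 220
128^16 ≡ 35
128^18 ≡ 115
128^24 ≡ 273
128^32 ≡ 256
128^36 ≡ 305
128^48 ≡ 239
128^72 ≡ 1
So ord_323(128) = 72, hence |⟨128⟩| = 72.
Index = |(Z/323Z)^×| / |⟨128⟩| = 288 / 72 = 4.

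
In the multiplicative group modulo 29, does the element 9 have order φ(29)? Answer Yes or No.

No

φ(29) = 29 − 1 = 28 = 2^2 · 7.
An element g generates (Z/29Z)^× iff g^(28/q) ≢ 1 (mod 29) for each prime q ∈ {2, 7}.
9^14 ≡ 1 (mod 29)  [q = 2: ≡ 1 ✗]
9^4 ≡ 7 (mod 29)  [q = 7: ≢ 1 ✓]
Since 9^14 ≡ 1, the order of 9 divides 14 < 28, so 9 is not a primitive root.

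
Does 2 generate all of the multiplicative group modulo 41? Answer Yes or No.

No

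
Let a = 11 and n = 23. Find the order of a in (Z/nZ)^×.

22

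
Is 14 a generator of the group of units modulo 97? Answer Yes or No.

Yes

φ(97) = 97 − 1 = 96 = 2^5 · 3.
Test 14^(96/q) mod 97 for each prime factor q of 96:
14^48 ≡ 96 (mod 97)  [q = 2: ≢ 1 ✓]
14^32 ≡ 61 (mod 97)  [q = 3: ≢ 1 ✓]
Every test exponent gives a nontrivial residue, hence 14 generates the full group.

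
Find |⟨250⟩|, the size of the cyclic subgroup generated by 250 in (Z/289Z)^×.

Since 250 ∈ (Z/289Z)^×, its order divides φ(289) = φ(17^2) = 17·(17−1) = 272 = 2^4 · 17.
Divisors of 272: 1, 2, 4, 8, 16, 17, 34, 68, 136, 272.
Compute 250^d (mod 289) for the divisors d until we hit 1:
250^1 ≡ 250 (mod 289)
250^2 ≡ 76 (mod 289)
250^4 ≡ 285 (mod 289)
250^8 ≡ 16 (mod 289)
250^16 ≡ 256 (mod 289)
250^17 ≡ 131 (mod 289)
250^34 ≡ 110 (mod 289)
250^68 ≡ 251 (mod 289)
250^136 ≡ 288 (mod 289)
250^272 ≡ 1 (mod 289) ✓
Therefore the multiplicative order of 250 modulo 289 is 272.

272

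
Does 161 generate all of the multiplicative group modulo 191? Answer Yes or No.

No

φ(191) = 191 − 1 = 190 = 2 · 5 · 19.
161 is a primitive root mod 191 iff 161^(φ(191)/q) ≢ 1 for every prime q | φ(191), i.e. q ∈ {2, 5, 19}.
161^95 ≡ 190 (mod 191)  [q = 2: ≢ 1 ✓]
161^38 ≡ 1 (mod 191)  [q = 5: ≡ 1 ✗]
161^10 ≡ 52 (mod 191)  [q = 19: ≢ 1 ✓]
Since 161^38 ≡ 1, the order of 161 divides 38 < 190, so 161 is not a primitive root.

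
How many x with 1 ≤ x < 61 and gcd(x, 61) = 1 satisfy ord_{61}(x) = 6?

2

φ(61) = 61 − 1 = 60 = 2^2 · 3 · 5.
In a cyclic group of order 60, there are φ(d) elements of order d for each divisor d of 60, and zero for non-divisors.
6 = 2 · 3 divides 60, and φ(6) = 2.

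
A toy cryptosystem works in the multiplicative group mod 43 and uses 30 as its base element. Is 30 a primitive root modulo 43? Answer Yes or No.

Yes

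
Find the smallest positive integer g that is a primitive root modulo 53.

2

φ(53) = 53 − 1 = 52 = 2^2 · 13.
Test candidates g = 2, 3, … against the prime factors q ∈ {2, 13} of φ(53): g is a generator iff g^(52/q) ≢ 1 for every such q.
g = 2: 2^26 ≡ 52; 2^4 ≡ 16 — none is 1, so 2 is a primitive root.
The smallest primitive root modulo 53 is 2.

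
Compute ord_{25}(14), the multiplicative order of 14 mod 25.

ord(14) | φ(25) = φ(5^2) = 5·(5−1) = 20 = 2^2 · 5.
Divisors of 20: 1, 2, 4, 5, 10, 20.
Compute 14^d (mod 25) for the divisors d until we hit 1:
14^1 ≡ 14
14^2 ≡ 21
14^4 ≡ 16
14^5 ≡ 24
14^10 ≡ 1
Hence ord(14) = 10.

10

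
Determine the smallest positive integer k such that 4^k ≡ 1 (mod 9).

3

ord(4) | φ(9) = φ(3^2) = 3·(3−1) = 6 = 2 · 3.
Divisors of 6: 1, 2, 3, 6.
Evaluate successive powers at the divisors of 6:
4^1 ≡ 4 (mod 9)
4^2 ≡ 7 (mod 9)
4^3 ≡ 1 (mod 9) ✓
So ord_9(4) = 3.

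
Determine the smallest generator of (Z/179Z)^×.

2

φ(179) = 179 − 1 = 178 = 2 · 89.
Test candidates g = 2, 3, … against the prime factors q ∈ {2, 89} of φ(179): g is a generator iff g^(178/q) ≢ 1 for every such q.
g = 2: 2^89 ≡ 178; 2^2 ≡ 4 — none is 1, so 2 is a primitive root.
Hence the least primitive root of 179 is 2.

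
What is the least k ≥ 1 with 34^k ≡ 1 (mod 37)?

By Lagrange's theorem, ord_37(34) divides φ(37) = 37 − 1 = 36 = 2^2 · 3^2.
Divisors of 36: 1, 2, 3, 4, 6, 9, 12, 18, 36.
Compute 34^d (mod 37) for the divisors d until we hit 1:
34^1 ≡ 34
34^2 ≡ 9
34^3 ≡ 10
34^4 ≡ 7
34^6 ≡ 26
34^9 ≡ 1
Hence ord(34) = 9.

9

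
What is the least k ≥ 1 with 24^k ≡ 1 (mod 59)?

58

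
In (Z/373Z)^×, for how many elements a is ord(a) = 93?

60

φ(373) = 373 − 1 = 372 = 2^2 · 3 · 31.
(Z/373Z)^× is cyclic (|G| = 372); a cyclic group of order m has exactly φ(d) elements of each order d | m, and none otherwise.
93 = 3 · 31 divides 372, and φ(93) = 60.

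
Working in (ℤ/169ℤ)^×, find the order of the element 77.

Since 77 ∈ (Z/169Z)^×, its order divides φ(169) = φ(13^2) = 13·(13−1) = 156 = 2^2 · 3 · 13.
Divisors of 156: 1, 2, 3, 4, 6, 12, 13, 26, 39, 52, 78, 156.
Check 77^d mod 169 for each divisor in increasing order:
77^1 ≡ 77 (mod 169)
77^2 ≡ 14 (mod 169)
77^3 ≡ 64 (mod 169)
77^4 ≡ 27 (mod 169)
77^6 ≡ 40 (mod 169)
77^12 ≡ 79 (mod 169)
77^13 ≡ 168 (mod 169)
77^26 ≡ 1 (mod 169) ✓
The smallest such exponent is 26, so the order of 77 is 26.

26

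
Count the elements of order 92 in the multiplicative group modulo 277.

44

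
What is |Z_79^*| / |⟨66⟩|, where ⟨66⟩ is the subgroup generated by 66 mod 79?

Since 66 ∈ (Z/79Z)^×, its order divides φ(79) = 79 − 1 = 78 = 2 · 3 · 13.
Divisors of 78: 1, 2, 3, 6, 13, 26, 39, 78.
Compute 66^d (mod 79) for the divisors d until we hit 1:
66^1 ≡ 66
66^2 ≡ 11
66^3 ≡ 15
66^6 ≡ 67
66^13 ≡ 24
66^26 ≡ 23
66^39 ≡ 78
66^78 ≡ 1
The order of 66 is 78, so the subgroup it generates has 78 elements.
Index = |(Z/79Z)^×| / |⟨66⟩| = 78 / 78 = 1.

1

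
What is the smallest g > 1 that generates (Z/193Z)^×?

φ(193) = 193 − 1 = 192 = 2^6 · 3.
Test candidates g = 2, 3, … against the prime factors q ∈ {2, 3} of φ(193): g is a generator iff g^(192/q) ≢ 1 for every such q.
g = 2: 2^96 ≡ 1 — hits 1, so not a primitive root.
g = 3: 3^96 ≡ 1 — hits 1, so not a primitive root.
g = 4: 4^96 ≡ 1 — hits 1, so not a primitive root.
g = 5: 5^96 ≡ 192; 5^64 ≡ 84 — none is 1, so 5 is a primitive root.
Hence the least primitive root of 193 is 5.

5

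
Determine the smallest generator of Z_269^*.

2

φ(269) = 269 − 1 = 268 = 2^2 · 67.
Test candidates g = 2, 3, … against the prime factors q ∈ {2, 67} of φ(269): g is a generator iff g^(268/q) ≢ 1 for every such q.
g = 2: 2^134 ≡ 268; 2^4 ≡ 16 — none is 1, so 2 is a primitive root.
So 2 is the smallest generator of (Z/269Z)^×.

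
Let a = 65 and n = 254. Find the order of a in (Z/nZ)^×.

The order of 65 must divide φ(254) = φ(2)·φ(127) = 1·126 = 126 = 2 · 3^2 · 7.
Divisors of 126: 1, 2, 3, 6, 7, 9, 14, 18, 21, 42, 63, 126.
Evaluate successive powers at the divisors of 126:
65^1 ≡ 65 (mod 254)
65^2 ≡ 161 (mod 254)
65^3 ≡ 51 (mod 254)
65^6 ≡ 61 (mod 254)
65^7 ≡ 155 (mod 254)
65^9 ≡ 63 (mod 254)
65^14 ≡ 149 (mod 254)
65^18 ≡ 159 (mod 254)
65^21 ≡ 235 (mod 254)
65^42 ≡ 107 (mod 254)
65^63 ≡ 253 (mod 254)
65^126 ≡ 1 (mod 254) ✓
The smallest such exponent is 126, so the order of 65 is 126.

126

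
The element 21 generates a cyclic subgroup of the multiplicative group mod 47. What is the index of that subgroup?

2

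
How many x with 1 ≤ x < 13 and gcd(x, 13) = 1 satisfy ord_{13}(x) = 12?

4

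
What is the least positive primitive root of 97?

φ(97) = 97 − 1 = 96 = 2^5 · 3.
Test candidates g = 2, 3, … against the prime factors q ∈ {2, 3} of φ(97): g is a generator iff g^(96/q) ≢ 1 for every such q.
g = 2: 2^48 ≡ 1 — hits 1, so not a primitive root.
g = 3: 3^48 ≡ 1 — hits 1, so not a primitive root.
g = 4: 4^48 ≡ 1 — hits 1, so not a primitive root.
g = 5: 5^48 ≡ 96; 5^32 ≡ 35 — none is 1, so 5 is a primitive root.
The smallest primitive root modulo 97 is 5.

5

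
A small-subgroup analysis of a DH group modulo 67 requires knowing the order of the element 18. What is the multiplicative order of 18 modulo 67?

66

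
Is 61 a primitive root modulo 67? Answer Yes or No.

Yes

φ(67) = 67 − 1 = 66 = 2 · 3 · 11.
It suffices to check that the order of 61 is not a proper divisor of 66: compute 61^(66/q) for q ∈ {2, 3, 11}.
61^33 ≡ 66 (mod 67)  [q = 2: ≢ 1 ✓]
61^22 ≡ 37 (mod 67)  [q = 3: ≢ 1 ✓]
61^6 ≡ 24 (mod 67)  [q = 11: ≢ 1 ✓]
Every test exponent gives a nontrivial residue, hence 61 generates the full group.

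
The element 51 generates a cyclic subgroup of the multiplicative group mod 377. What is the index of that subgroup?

By Lagrange's theorem, ord_377(51) divides φ(377) = φ(13·29) = (13−1)·(29−1) = 12·28 = 336 = 2^4 · 3 · 7.
Divisors of 336: 1, 2, 3, 4, 6, 7, 8, 12, 14, 16, 21, 24, 28, 42, 48, 56, 84, 112, 168, 336.
Test each divisor d:
51^1 ≡ 51 (mod 377)
51^2 ≡ 339 (mod 377)
51^3 ≡ 324 (mod 377)
51^4 ≡ 313 (mod 377)
51^6 ≡ 170 (mod 377)
51^7 ≡ 376 (mod 377)
51^8 ≡ 326 (mod 377)
51^12 ≡ 248 (mod 377)
51^14 ≡ 1 (mod 377) ✓
Thus |⟨51⟩| = ord(51) = 14.
The index is φ(377) / ord(51) = 336 / 14 = 24.

24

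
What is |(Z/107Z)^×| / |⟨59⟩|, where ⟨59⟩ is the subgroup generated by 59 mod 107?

1

Since 59 ∈ (Z/107Z)^×, its order divides φ(107) = 107 − 1 = 106 = 2 · 53.
Divisors of 106: 1, 2, 53, 106.
Compute 59^d (mod 107) for the divisors d until we hit 1:
59^1 ≡ 59
59^2 ≡ 57
59^53 ≡ 106
59^106 ≡ 1
So ord_107(59) = 106, hence |⟨59⟩| = 106.
The index is φ(107) / ord(59) = 106 / 106 = 1.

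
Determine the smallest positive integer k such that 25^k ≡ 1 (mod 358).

89

By Lagrange's theorem, ord_358(25) divides φ(358) = φ(2)·φ(179) = 1·178 = 178 = 2 · 89.
Divisors of 178: 1, 2, 89, 178.
Evaluate successive powers at the divisors of 178:
25^1 ≡ 25 (mod 358)
25^2 ≡ 267 (mod 358)
25^89 ≡ 1 (mod 358) ✓
So ord_358(25) = 89.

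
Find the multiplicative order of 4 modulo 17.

4

Since 4 ∈ (Z/17Z)^×, its order divides φ(17) = 17 − 1 = 16 = 2^4.
Divisors of 16: 1, 2, 4, 8, 16.
Evaluate successive powers at the divisors of 16:
4^1 ≡ 4 (mod 17)
4^2 ≡ 16 (mod 17)
4^4 ≡ 1 (mod 17) ✓
So ord_17(4) = 4.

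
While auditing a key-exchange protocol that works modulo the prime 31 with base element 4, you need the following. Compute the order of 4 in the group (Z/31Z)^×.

ord(4) | φ(31) = 31 − 1 = 30 = 2 · 3 · 5.
Divisors of 30: 1, 2, 3, 5, 6, 10, 15, 30.
Test each divisor d:
4^1 ≡ 4 (mod 31)
4^2 ≡ 16 (mod 31)
4^3 ≡ 2 (mod 31)
4^5 ≡ 1 (mod 31) ✓
Therefore the multiplicative order of 4 modulo 31 is 5.

5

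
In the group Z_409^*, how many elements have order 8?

φ(409) = 409 − 1 = 408 = 2^3 · 3 · 17.
Since (Z/409Z)^× is cyclic of order 408, the number of elements of order d is φ(d) when d | 408 and 0 otherwise.
8 = 2^3 divides 408, and φ(8) = 4.

4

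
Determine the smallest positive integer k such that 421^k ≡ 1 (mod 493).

By Lagrange's theorem, ord_493(421) divides φ(493) = φ(17·29) = (17−1)·(29−1) = 16·28 = 448 = 2^6 · 7.
Divisors of 448: 1, 2, 4, 7, 8, 14, 16, 28, 32, 56, 64, 112, 224, 448.
Test each divisor d:
421^1 ≡ 421 (mod 493)
421^2 ≡ 254 (mod 493)
421^4 ≡ 426 (mod 493)
421^7 ≡ 191 (mod 493)
421^8 ≡ 52 (mod 493)
421^14 ≡ 492 (mod 493)
421^16 ≡ 239 (mod 493)
421^28 ≡ 1 (mod 493) ✓
Hence ord(421) = 28.

28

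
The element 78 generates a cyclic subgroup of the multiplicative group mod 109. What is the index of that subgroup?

4

By Lagrange's theorem, ord_109(78) divides φ(109) = 109 − 1 = 108 = 2^2 · 3^3.
Divisors of 108: 1, 2, 3, 4, 6, 9, 12, 18, 27, 36, 54, 108.
Check 78^d mod 109 for each divisor in increasing order:
78^1 ≡ 78 (mod 109)
78^2 ≡ 89 (mod 109)
78^3 ≡ 75 (mod 109)
78^4 ≡ 73 (mod 109)
78^6 ≡ 66 (mod 109)
78^9 ≡ 45 (mod 109)
78^12 ≡ 105 (mod 109)
78^18 ≡ 63 (mod 109)
78^27 ≡ 1 (mod 109) ✓
So ord_109(78) = 27, hence |⟨78⟩| = 27.
The index is φ(109) / ord(78) = 108 / 27 = 4.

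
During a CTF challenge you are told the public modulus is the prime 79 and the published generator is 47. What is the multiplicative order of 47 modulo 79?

78

ord(47) | φ(79) = 79 − 1 = 78 = 2 · 3 · 13.
Divisors of 78: 1, 2, 3, 6, 13, 26, 39, 78.
Evaluate successive powers at the divisors of 78:
47^1 ≡ 47 (mod 79)
47^2 ≡ 76 (mod 79)
47^3 ≡ 17 (mod 79)
47^6 ≡ 52 (mod 79)
47^13 ≡ 56 (mod 79)
47^26 ≡ 55 (mod 79)
47^39 ≡ 78 (mod 79)
47^78 ≡ 1 (mod 79) ✓
Hence ord(47) = 78.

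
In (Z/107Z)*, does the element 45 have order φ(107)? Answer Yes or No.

Yes

φ(107) = 107 − 1 = 106 = 2 · 53.
45 is a primitive root mod 107 iff 45^(φ(107)/q) ≢ 1 for every prime q | φ(107), i.e. q ∈ {2, 53}.
45^53 ≡ 106 (mod 107)  [q = 2: ≢ 1 ✓]
45^2 ≡ 99 (mod 107)  [q = 53: ≢ 1 ✓]
All checks pass, so 45 has order 106 and is a primitive root modulo 107.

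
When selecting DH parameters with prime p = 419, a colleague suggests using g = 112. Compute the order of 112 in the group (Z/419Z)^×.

209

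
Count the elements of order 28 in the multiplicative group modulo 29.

12

φ(29) = 29 − 1 = 28 = 2^2 · 7.
In a cyclic group of order 28, there are φ(d) elements of order d for each divisor d of 28, and zero for non-divisors.
28 = 2^2 · 7 divides 28, and φ(28) = 12.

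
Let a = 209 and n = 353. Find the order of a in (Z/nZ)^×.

Since 209 ∈ (Z/353Z)^×, its order divides φ(353) = 353 − 1 = 352 = 2^5 · 11.
Divisors of 352: 1, 2, 4, 8, 11, 16, 22, 32, 44, 88, 176, 352.
Check 209^d mod 353 for each divisor in increasing order:
209^1 ≡ 209 (mod 353)
209^2 ≡ 262 (mod 353)
209^4 ≡ 162 (mod 353)
209^8 ≡ 122 (mod 353)
209^11 ≡ 304 (mod 353)
209^16 ≡ 58 (mod 353)
209^22 ≡ 283 (mod 353)
209^32 ≡ 187 (mod 353)
209^44 ≡ 311 (mod 353)
209^88 ≡ 352 (mod 353)
209^176 ≡ 1 (mod 353) ✓
Hence ord(209) = 176.

176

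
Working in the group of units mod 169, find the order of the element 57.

52

The order of 57 must divide φ(169) = φ(13^2) = 13·(13−1) = 156 = 2^2 · 3 · 13.
Divisors of 156: 1, 2, 3, 4, 6, 12, 13, 26, 39, 52, 78, 156.
Test each divisor d:
57^1 ≡ 57 (mod 169)
57^2 ≡ 38 (mod 169)
57^3 ≡ 138 (mod 169)
57^4 ≡ 92 (mod 169)
57^6 ≡ 116 (mod 169)
57^12 ≡ 105 (mod 169)
57^13 ≡ 70 (mod 169)
57^26 ≡ 168 (mod 169)
57^39 ≡ 99 (mod 169)
57^52 ≡ 1 (mod 169) ✓
Therefore the multiplicative order of 57 modulo 169 is 52.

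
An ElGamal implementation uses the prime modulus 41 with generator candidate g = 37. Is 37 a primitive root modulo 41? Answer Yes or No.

No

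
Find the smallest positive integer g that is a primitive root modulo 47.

φ(47) = 47 − 1 = 46 = 2 · 23.
Test candidates g = 2, 3, … against the prime factors q ∈ {2, 23} of φ(47): g is a generator iff g^(46/q) ≢ 1 for every such q.
g = 2: 2^23 ≡ 1 — hits 1, so not a primitive root.
g = 3: 3^23 ≡ 1 — hits 1, so not a primitive root.
g = 4: 4^23 ≡ 1 — hits 1, so not a primitive root.
g = 5: 5^23 ≡ 46; 5^2 ≡ 25 — none is 1, so 5 is a primitive root.
The smallest primitive root modulo 47 is 5.

5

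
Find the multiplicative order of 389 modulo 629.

72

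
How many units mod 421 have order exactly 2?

φ(421) = 421 − 1 = 420 = 2^2 · 3 · 5 · 7.
In a cyclic group of order 420, there are φ(d) elements of order d for each divisor d of 420, and zero for non-divisors.
2 | 420, and φ(2) = 2 − 1 = 1.

1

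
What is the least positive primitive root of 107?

2

φ(107) = 107 − 1 = 106 = 2 · 53.
Test candidates g = 2, 3, … against the prime factors q ∈ {2, 53} of φ(107): g is a generator iff g^(106/q) ≢ 1 for every such q.
g = 2: 2^53 ≡ 106; 2^2 ≡ 4 — none is 1, so 2 is a primitive root.
The smallest primitive root modulo 107 is 2.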